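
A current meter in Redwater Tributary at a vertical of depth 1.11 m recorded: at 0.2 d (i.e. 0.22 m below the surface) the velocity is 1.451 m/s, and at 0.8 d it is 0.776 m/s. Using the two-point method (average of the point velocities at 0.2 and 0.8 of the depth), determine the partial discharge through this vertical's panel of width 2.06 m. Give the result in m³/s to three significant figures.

2.55 m³/s

v̄ = (1.451 + 0.776) / 2 = 1.114 m/s
q = v̄ × d × w = 1.114 × 1.11 × 2.06 = 2.546 m³/s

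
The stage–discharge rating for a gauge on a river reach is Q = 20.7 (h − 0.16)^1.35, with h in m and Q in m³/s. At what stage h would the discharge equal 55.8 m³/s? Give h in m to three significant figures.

2.24 m

h − h₀ = (Q/C)^(1/b) = (55.8/20.7)^(1/1.35) = 2.085 m
h = 0.16 + 2.085 = 2.245 m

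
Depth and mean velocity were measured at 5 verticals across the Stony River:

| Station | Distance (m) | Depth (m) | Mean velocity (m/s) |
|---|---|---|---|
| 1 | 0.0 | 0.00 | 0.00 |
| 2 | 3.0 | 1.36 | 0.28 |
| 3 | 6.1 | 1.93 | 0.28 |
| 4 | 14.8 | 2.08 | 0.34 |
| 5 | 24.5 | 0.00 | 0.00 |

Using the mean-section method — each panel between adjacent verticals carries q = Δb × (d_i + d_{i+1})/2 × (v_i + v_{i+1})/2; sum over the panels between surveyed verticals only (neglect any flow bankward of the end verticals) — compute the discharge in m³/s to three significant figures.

Panel 1-2: Δb = 3 m, d̄ = (0.00+1.36)/2 = 0.68, v̄ = (0.00+0.28)/2 = 0.14 → q = 3×0.68×0.14 = 0.2856 m³/s
Panel 2-3: Δb = 3.1 m, d̄ = (1.36+1.93)/2 = 1.645, v̄ = (0.28+0.28)/2 = 0.28 → q = 3.1×1.645×0.28 = 1.428 m³/s
Panel 3-4: Δb = 8.7 m, d̄ = (1.93+2.08)/2 = 2.005, v̄ = (0.28+0.34)/2 = 0.31 → q = 8.7×2.005×0.31 = 5.407 m³/s
Panel 4-5: Δb = 9.7 m, d̄ = (2.08+0.00)/2 = 1.04, v̄ = (0.34+0.00)/2 = 0.17 → q = 9.7×1.04×0.17 = 1.715 m³/s
Q = Σ q = 8.836 m³/s

8.84 m³/s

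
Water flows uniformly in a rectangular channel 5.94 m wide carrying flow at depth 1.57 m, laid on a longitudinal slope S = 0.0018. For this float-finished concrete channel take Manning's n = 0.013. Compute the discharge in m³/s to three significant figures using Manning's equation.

31.0 m³/s

A = b·y = 5.94 × 1.57 = 9.326 m²
P = b + 2y = 5.94 + 2×1.57 = 9.080 m
R = A/P = 9.326/9.080 = 1.027 m
Q = (1/n)·A·R^(2/3)·S^(1/2) = (1/0.013) × 9.326 × 1.027^(2/3) × 0.0018^(1/2) = 30.98 m³/s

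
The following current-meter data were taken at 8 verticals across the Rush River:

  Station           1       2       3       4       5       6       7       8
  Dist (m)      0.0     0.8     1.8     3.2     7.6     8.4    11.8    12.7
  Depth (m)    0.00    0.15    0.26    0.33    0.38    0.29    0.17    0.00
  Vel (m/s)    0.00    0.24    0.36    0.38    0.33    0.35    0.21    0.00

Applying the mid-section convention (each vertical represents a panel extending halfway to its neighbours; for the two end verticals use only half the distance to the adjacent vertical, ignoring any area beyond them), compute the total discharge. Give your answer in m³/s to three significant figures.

1.12 m³/s

w_2 = (1.8 − 0.0)/2 = 0.9 m; q_2 = 0.24 × 0.15 × 0.9 = 0.03240 m³/s
w_3 = (3.2 − 0.8)/2 = 1.2 m; q_3 = 0.36 × 0.26 × 1.2 = 0.1123 m³/s
w_4 = (7.6 − 1.8)/2 = 2.9 m; q_4 = 0.38 × 0.33 × 2.9 = 0.3637 m³/s
w_5 = (8.4 − 3.2)/2 = 2.6 m; q_5 = 0.33 × 0.38 × 2.6 = 0.3260 m³/s
w_6 = (11.8 − 7.6)/2 = 2.1 m; q_6 = 0.35 × 0.29 × 2.1 = 0.2132 m³/s
w_7 = (12.7 − 8.4)/2 = 2.15 m; q_7 = 0.21 × 0.17 × 2.15 = 0.07676 m³/s
Stations 1, 8 contribute zero (depth or velocity is 0).
Q = Σ qᵢ = 1.124 m³/s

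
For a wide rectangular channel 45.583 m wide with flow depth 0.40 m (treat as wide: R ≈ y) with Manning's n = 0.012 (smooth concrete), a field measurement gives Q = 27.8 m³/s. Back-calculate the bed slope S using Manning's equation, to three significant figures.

A = b·y = 45.583 × 0.40 = 18.23 m²
Wide channel: R ≈ y = 0.40 m
S = (Q·n / (1·A·R^(2/3)))² = (27.8×0.012 / (1×18.23×0.5429))² = 0.001136

0.00114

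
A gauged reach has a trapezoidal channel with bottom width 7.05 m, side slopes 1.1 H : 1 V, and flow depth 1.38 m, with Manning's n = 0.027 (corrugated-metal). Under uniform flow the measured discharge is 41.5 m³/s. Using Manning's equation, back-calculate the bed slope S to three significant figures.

0.00831

A = (b + z·y)·y = (7.05 + 1.1×1.38)×1.38 = 11.82 m²
P = b + 2y√(1+z²) = 7.05 + 2×1.38×√(1+1.1²) = 11.15 m
R = A/P = 11.82/11.15 = 1.060 m
S = (Q·n / (1·A·R^(2/3)))² = (41.5×0.027 / (1×11.82×1.040))² = 0.008308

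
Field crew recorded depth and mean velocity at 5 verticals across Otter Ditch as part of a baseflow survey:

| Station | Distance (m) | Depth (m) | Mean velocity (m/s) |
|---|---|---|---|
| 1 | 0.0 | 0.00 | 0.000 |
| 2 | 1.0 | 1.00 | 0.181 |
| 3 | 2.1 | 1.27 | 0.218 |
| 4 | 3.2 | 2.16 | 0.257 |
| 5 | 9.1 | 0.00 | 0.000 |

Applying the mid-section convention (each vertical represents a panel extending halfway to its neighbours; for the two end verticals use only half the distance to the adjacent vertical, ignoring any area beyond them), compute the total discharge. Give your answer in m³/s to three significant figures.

2.44 m³/s

w_2 = (2.1 − 0.0)/2 = 1.05 m; q_2 = 0.181 × 1.00 × 1.05 = 0.1901 m³/s
w_3 = (3.2 − 1.0)/2 = 1.1 m; q_3 = 0.218 × 1.27 × 1.1 = 0.3045 m³/s
w_4 = (9.1 − 2.1)/2 = 3.5 m; q_4 = 0.257 × 2.16 × 3.5 = 1.943 m³/s
Stations 1, 5 contribute zero (depth or velocity is 0).
Q = Σ qᵢ = 2.438 m³/s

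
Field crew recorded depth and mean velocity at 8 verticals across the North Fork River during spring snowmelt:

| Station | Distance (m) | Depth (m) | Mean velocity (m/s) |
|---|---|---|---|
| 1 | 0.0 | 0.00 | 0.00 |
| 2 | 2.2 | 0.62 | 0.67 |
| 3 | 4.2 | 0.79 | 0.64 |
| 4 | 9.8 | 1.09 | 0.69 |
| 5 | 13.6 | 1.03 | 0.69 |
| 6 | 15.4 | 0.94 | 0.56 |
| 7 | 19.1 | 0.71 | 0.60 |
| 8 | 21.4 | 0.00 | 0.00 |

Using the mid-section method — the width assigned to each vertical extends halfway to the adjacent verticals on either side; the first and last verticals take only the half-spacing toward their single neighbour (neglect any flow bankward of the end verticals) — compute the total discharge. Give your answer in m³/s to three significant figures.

11.0 m³/s

w_2 = (4.2 − 0.0)/2 = 2.1 m; q_2 = 0.67 × 0.62 × 2.1 = 0.8723 m³/s
w_3 = (9.8 − 2.2)/2 = 3.8 m; q_3 = 0.64 × 0.79 × 3.8 = 1.921 m³/s
w_4 = (13.6 − 4.2)/2 = 4.7 m; q_4 = 0.69 × 1.09 × 4.7 = 3.535 m³/s
w_5 = (15.4 − 9.8)/2 = 2.8 m; q_5 = 0.69 × 1.03 × 2.8 = 1.990 m³/s
w_6 = (19.1 − 13.6)/2 = 2.75 m; q_6 = 0.56 × 0.94 × 2.75 = 1.448 m³/s
w_7 = (21.4 − 15.4)/2 = 3 m; q_7 = 0.60 × 0.71 × 3 = 1.278 m³/s
Stations 1, 8 contribute zero (depth or velocity is 0).
Q = Σ qᵢ = 11.04 m³/s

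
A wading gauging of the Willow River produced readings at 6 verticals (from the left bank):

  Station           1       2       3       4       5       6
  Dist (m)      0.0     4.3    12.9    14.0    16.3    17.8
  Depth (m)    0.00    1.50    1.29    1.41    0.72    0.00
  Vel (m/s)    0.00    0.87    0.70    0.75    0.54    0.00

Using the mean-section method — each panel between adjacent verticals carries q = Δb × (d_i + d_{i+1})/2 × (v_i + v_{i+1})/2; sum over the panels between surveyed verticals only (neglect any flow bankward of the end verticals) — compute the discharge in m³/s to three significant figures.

13.6 m³/s

Panel 1-2: Δb = 4.3 m, d̄ = (0.00+1.50)/2 = 0.75, v̄ = (0.00+0.87)/2 = 0.435 → q = 4.3×0.75×0.435 = 1.403 m³/s
Panel 2-3: Δb = 8.6 m, d̄ = (1.50+1.29)/2 = 1.395, v̄ = (0.87+0.70)/2 = 0.785 → q = 8.6×1.395×0.785 = 9.418 m³/s
Panel 3-4: Δb = 1.1 m, d̄ = (1.29+1.41)/2 = 1.35, v̄ = (0.70+0.75)/2 = 0.725 → q = 1.1×1.35×0.725 = 1.077 m³/s
Panel 4-5: Δb = 2.3 m, d̄ = (1.41+0.72)/2 = 1.065, v̄ = (0.75+0.54)/2 = 0.645 → q = 2.3×1.065×0.645 = 1.580 m³/s
Panel 5-6: Δb = 1.5 m, d̄ = (0.72+0.00)/2 = 0.36, v̄ = (0.54+0.00)/2 = 0.27 → q = 1.5×0.36×0.27 = 0.1458 m³/s
Q = Σ q = 13.62 m³/s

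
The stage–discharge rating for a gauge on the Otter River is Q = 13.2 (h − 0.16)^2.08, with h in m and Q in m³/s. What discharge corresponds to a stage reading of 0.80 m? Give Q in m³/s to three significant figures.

5.22 m³/s

Q = 13.2 × (0.80 − 0.16)^2.08 = 13.2 × 0.64^2.08 = 5.217 m³/s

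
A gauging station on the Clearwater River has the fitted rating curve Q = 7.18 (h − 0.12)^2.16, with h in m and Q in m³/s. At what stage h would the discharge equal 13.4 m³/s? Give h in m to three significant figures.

h − h₀ = (Q/C)^(1/b) = (13.4/7.18)^(1/2.16) = 1.335 m
h = 0.12 + 1.335 = 1.455 m

1.45 m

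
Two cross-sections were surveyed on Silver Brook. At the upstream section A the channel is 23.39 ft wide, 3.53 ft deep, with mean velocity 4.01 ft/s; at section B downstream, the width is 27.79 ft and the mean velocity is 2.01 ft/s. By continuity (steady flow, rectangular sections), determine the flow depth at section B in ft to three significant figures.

Q = A₁V₁ = (23.39×3.53) × 4.01 = 331.1 ft³/s
d₂ = Q/(b₂ V₂) = 331.1/(27.79×2.01) = 5.927 ft

5.93 ft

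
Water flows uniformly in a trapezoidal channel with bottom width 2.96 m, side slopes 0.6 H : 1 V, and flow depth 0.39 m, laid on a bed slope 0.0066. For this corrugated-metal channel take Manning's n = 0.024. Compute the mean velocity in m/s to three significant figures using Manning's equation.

1.59 m/s

A = (b + z·y)·y = (2.96 + 0.6×0.39)×0.39 = 1.246 m²
P = b + 2y√(1+z²) = 2.96 + 2×0.39×√(1+0.6²) = 3.870 m
R = A/P = 1.246/3.870 = 0.3219 m
Q = (1/n)·A·R^(2/3)·S^(1/2) = (1/0.024) × 1.246 × 0.3219^(2/3) × 0.0066^(1/2) = 1.981 m³/s
V = Q/A = 1.981/1.246 = 1.590 m/s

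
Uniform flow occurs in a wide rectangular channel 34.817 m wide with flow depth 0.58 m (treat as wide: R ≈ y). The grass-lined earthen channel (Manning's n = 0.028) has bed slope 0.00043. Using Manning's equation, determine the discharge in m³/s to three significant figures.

10.4 m³/s

A = b·y = 34.817 × 0.58 = 20.19 m²
Wide channel: R ≈ y = 0.58 m
Q = (1/n)·A·R^(2/3)·S^(1/2) = (1/0.028) × 20.19 × 0.5800^(2/3) × 0.00043^(1/2) = 10.40 m³/s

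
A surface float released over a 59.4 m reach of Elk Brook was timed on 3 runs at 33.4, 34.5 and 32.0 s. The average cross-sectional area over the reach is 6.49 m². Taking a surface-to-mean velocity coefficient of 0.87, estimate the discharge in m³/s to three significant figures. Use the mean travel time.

t̄ = (33.4 + 34.5 + 32.0) / 3 = 33.3 s
v_surface = L / t̄ = 59.4 / 33.3 = 1.784 m/s
v_mean = 0.87 × 1.784 = 1.552 m/s
Q = A × v_mean = 6.49 × 1.552 = 10.07 m³/s

10.1 m³/s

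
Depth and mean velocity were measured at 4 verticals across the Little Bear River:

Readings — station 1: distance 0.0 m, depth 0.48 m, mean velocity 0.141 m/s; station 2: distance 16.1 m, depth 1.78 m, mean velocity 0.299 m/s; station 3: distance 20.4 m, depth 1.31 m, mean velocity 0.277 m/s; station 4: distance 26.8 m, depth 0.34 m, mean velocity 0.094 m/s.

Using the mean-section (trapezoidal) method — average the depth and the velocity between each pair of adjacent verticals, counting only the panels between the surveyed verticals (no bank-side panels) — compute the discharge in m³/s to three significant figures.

Panel 1-2: Δb = 16.1 m, d̄ = (0.48+1.78)/2 = 1.13, v̄ = (0.141+0.299)/2 = 0.22 → q = 16.1×1.13×0.22 = 4.002 m³/s
Panel 2-3: Δb = 4.3 m, d̄ = (1.78+1.31)/2 = 1.545, v̄ = (0.299+0.277)/2 = 0.288 → q = 4.3×1.545×0.288 = 1.913 m³/s
Panel 3-4: Δb = 6.4 m, d̄ = (1.31+0.34)/2 = 0.825, v̄ = (0.277+0.094)/2 = 0.1855 → q = 6.4×0.825×0.1855 = 0.9794 m³/s
Q = Σ q = 6.895 m³/s

6.90 m³/s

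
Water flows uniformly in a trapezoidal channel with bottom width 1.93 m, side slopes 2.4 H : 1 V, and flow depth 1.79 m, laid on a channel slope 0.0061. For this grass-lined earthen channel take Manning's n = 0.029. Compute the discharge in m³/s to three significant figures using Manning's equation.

A = (b + z·y)·y = (1.93 + 2.4×1.79)×1.79 = 11.14 m²
P = b + 2y√(1+z²) = 1.93 + 2×1.79×√(1+2.4²) = 11.24 m
R = A/P = 11.14/11.24 = 0.9917 m
Q = (1/n)·A·R^(2/3)·S^(1/2) = (1/0.029) × 11.14 × 0.9917^(2/3) × 0.0061^(1/2) = 29.85 m³/s

29.8 m³/s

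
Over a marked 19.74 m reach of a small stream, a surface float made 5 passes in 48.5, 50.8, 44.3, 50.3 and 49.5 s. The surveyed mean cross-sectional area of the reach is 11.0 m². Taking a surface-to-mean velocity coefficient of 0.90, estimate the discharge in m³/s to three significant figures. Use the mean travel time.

t̄ = (48.5 + 50.8 + 44.3 + 50.3 + 49.5) / 5 = 48.68 s
v_surface = L / t̄ = 19.74 / 48.68 = 0.4055 m/s
v_mean = 0.90 × 0.4055 = 0.3650 m/s
Q = A × v_mean = 11.0 × 0.3650 = 4.015 m³/s

4.01 m³/s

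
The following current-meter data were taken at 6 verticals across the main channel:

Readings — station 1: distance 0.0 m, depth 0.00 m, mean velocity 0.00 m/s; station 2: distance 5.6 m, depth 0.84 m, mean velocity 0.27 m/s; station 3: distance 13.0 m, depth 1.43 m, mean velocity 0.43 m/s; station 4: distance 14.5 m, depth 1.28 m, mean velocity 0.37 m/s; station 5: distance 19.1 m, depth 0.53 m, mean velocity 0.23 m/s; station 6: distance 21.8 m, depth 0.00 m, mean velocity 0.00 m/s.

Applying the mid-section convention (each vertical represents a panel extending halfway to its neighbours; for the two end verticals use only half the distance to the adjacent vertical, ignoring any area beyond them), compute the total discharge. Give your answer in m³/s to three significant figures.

6.10 m³/s

w_2 = (13.0 − 0.0)/2 = 6.5 m; q_2 = 0.27 × 0.84 × 6.5 = 1.474 m³/s
w_3 = (14.5 − 5.6)/2 = 4.45 m; q_3 = 0.43 × 1.43 × 4.45 = 2.736 m³/s
w_4 = (19.1 − 13.0)/2 = 3.05 m; q_4 = 0.37 × 1.28 × 3.05 = 1.444 m³/s
w_5 = (21.8 − 14.5)/2 = 3.65 m; q_5 = 0.23 × 0.53 × 3.65 = 0.4449 m³/s
Stations 1, 6 contribute zero (depth or velocity is 0).
Q = Σ qᵢ = 6.100 m³/s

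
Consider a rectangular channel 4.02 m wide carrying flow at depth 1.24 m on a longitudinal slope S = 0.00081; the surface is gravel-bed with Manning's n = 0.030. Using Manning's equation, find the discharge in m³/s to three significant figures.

A = b·y = 4.02 × 1.24 = 4.985 m²
P = b + 2y = 4.02 + 2×1.24 = 6.500 m
R = A/P = 4.985/6.500 = 0.7669 m
Q = (1/n)·A·R^(2/3)·S^(1/2) = (1/0.030) × 4.985 × 0.7669^(2/3) × 0.00081^(1/2) = 3.962 m³/s

3.96 m³/s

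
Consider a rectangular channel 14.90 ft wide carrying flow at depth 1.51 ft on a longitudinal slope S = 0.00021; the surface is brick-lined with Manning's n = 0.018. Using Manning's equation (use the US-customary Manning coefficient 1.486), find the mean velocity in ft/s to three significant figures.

1.39 ft/s

A = b·y = 14.90 × 1.51 = 22.50 ft²
P = b + 2y = 14.90 + 2×1.51 = 17.92 ft
R = A/P = 22.50/17.92 = 1.256 ft
Q = (1.486/n)·A·R^(2/3)·S^(1/2) = (1.486/0.018) × 22.50 × 1.256^(2/3) × 0.00021^(1/2) = 31.33 ft³/s
V = Q/A = 31.33/22.50 = 1.392 ft/s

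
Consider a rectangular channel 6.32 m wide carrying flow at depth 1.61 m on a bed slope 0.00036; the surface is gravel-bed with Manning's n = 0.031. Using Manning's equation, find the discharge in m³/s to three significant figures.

6.50 m³/s

A = b·y = 6.32 × 1.61 = 10.18 m²
P = b + 2y = 6.32 + 2×1.61 = 9.540 m
R = A/P = 10.18/9.540 = 1.067 m
Q = (1/n)·A·R^(2/3)·S^(1/2) = (1/0.031) × 10.18 × 1.067^(2/3) × 0.00036^(1/2) = 6.501 m³/s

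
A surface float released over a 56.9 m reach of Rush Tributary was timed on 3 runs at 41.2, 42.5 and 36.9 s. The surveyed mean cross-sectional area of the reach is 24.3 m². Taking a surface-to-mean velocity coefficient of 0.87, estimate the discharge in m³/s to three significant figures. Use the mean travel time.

29.9 m³/s

t̄ = (41.2 + 42.5 + 36.9) / 3 = 40.2 s
v_surface = L / t̄ = 56.9 / 40.2 = 1.415 m/s
v_mean = 0.87 × 1.415 = 1.231 m/s
Q = A × v_mean = 24.3 × 1.231 = 29.92 m³/s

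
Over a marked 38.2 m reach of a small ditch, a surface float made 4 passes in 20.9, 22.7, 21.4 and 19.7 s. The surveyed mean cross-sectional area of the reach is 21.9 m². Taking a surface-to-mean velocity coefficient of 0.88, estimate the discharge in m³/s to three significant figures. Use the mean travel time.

t̄ = (20.9 + 22.7 + 21.4 + 19.7) / 4 = 21.175 s
v_surface = L / t̄ = 38.2 / 21.175 = 1.804 m/s
v_mean = 0.88 × 1.804 = 1.588 m/s
Q = A × v_mean = 21.9 × 1.588 = 34.77 m³/s

34.8 m³/s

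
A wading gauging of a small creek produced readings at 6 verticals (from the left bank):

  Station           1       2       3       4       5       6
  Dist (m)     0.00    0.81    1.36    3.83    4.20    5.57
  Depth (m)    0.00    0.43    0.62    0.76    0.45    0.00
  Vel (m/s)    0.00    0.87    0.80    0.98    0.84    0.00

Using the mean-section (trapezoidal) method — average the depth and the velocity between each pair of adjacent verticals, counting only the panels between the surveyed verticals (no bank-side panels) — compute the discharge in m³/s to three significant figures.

Panel 1-2: Δb = 0.81 m, d̄ = (0.00+0.43)/2 = 0.215, v̄ = (0.00+0.87)/2 = 0.435 → q = 0.81×0.215×0.435 = 0.07576 m³/s
Panel 2-3: Δb = 0.55 m, d̄ = (0.43+0.62)/2 = 0.525, v̄ = (0.87+0.80)/2 = 0.835 → q = 0.55×0.525×0.835 = 0.2411 m³/s
Panel 3-4: Δb = 2.47 m, d̄ = (0.62+0.76)/2 = 0.69, v̄ = (0.80+0.98)/2 = 0.89 → q = 2.47×0.69×0.89 = 1.517 m³/s
Panel 4-5: Δb = 0.37 m, d̄ = (0.76+0.45)/2 = 0.605, v̄ = (0.98+0.84)/2 = 0.91 → q = 0.37×0.605×0.91 = 0.2037 m³/s
Panel 5-6: Δb = 1.37 m, d̄ = (0.45+0.00)/2 = 0.225, v̄ = (0.84+0.00)/2 = 0.42 → q = 1.37×0.225×0.42 = 0.1295 m³/s
Q = Σ q = 2.167 m³/s

2.17 m³/s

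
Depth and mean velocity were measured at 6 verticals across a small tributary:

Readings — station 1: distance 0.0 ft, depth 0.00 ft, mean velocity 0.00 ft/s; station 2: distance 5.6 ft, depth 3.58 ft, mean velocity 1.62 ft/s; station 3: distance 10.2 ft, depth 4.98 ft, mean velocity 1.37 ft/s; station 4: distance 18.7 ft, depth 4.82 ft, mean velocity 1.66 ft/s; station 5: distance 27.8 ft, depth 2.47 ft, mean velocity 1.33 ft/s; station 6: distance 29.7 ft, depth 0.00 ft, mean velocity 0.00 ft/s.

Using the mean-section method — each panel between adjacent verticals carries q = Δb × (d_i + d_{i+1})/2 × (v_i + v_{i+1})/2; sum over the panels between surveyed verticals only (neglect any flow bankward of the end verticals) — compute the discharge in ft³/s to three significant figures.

Panel 1-2: Δb = 5.6 ft, d̄ = (0.00+3.58)/2 = 1.79, v̄ = (0.00+1.62)/2 = 0.81 → q = 5.6×1.79×0.81 = 8.119 ft³/s
Panel 2-3: Δb = 4.6 ft, d̄ = (3.58+4.98)/2 = 4.28, v̄ = (1.62+1.37)/2 = 1.495 → q = 4.6×4.28×1.495 = 29.43 ft³/s
Panel 3-4: Δb = 8.5 ft, d̄ = (4.98+4.82)/2 = 4.9, v̄ = (1.37+1.66)/2 = 1.515 → q = 8.5×4.9×1.515 = 63.10 ft³/s
Panel 4-5: Δb = 9.1 ft, d̄ = (4.82+2.47)/2 = 3.645, v̄ = (1.66+1.33)/2 = 1.495 → q = 9.1×3.645×1.495 = 49.59 ft³/s
Panel 5-6: Δb = 1.9 ft, d̄ = (2.47+0.00)/2 = 1.235, v̄ = (1.33+0.00)/2 = 0.665 → q = 1.9×1.235×0.665 = 1.560 ft³/s
Q = Σ q = 151.8 ft³/s

152 ft³/s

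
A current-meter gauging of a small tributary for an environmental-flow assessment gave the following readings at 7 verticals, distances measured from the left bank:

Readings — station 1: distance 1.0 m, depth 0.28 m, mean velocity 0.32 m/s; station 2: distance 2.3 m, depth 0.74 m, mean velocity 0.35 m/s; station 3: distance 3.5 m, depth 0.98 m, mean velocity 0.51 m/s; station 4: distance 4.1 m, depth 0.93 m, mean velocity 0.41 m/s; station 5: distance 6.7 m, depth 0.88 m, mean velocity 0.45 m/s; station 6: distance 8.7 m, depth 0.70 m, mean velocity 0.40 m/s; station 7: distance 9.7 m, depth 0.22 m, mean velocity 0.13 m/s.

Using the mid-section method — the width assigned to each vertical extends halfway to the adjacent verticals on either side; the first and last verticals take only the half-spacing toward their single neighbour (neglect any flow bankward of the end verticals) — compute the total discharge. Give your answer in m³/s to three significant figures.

w_1 = (2.3 − 1.0)/2 = 0.65 m; q_1 = 0.32 × 0.28 × 0.65 = 0.05824 m³/s
w_2 = (3.5 − 1.0)/2 = 1.25 m; q_2 = 0.35 × 0.74 × 1.25 = 0.3238 m³/s
w_3 = (4.1 − 2.3)/2 = 0.9 m; q_3 = 0.51 × 0.98 × 0.9 = 0.4498 m³/s
w_4 = (6.7 − 3.5)/2 = 1.6 m; q_4 = 0.41 × 0.93 × 1.6 = 0.6101 m³/s
w_5 = (8.7 − 4.1)/2 = 2.3 m; q_5 = 0.45 × 0.88 × 2.3 = 0.9108 m³/s
w_6 = (9.7 − 6.7)/2 = 1.5 m; q_6 = 0.40 × 0.70 × 1.5 = 0.4200 m³/s
w_7 = (9.7 − 8.7)/2 = 0.5 m; q_7 = 0.13 × 0.22 × 0.5 = 0.01430 m³/s
Q = Σ qᵢ = 2.787 m³/s

2.79 m³/s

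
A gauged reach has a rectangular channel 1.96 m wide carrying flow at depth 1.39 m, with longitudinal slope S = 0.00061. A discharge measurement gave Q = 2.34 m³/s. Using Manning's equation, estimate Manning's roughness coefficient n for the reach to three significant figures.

A = b·y = 1.96 × 1.39 = 2.724 m²
P = b + 2y = 1.96 + 2×1.39 = 4.740 m
R = A/P = 2.724/4.740 = 0.5748 m
n = (1/Q)·A·R^(2/3)·S^(1/2) = (1/2.34) × 2.724 × 0.6913 × 0.02470 = 0.01988

0.0199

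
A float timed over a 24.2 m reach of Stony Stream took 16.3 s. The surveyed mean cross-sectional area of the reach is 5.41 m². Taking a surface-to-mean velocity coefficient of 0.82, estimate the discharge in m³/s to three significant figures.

6.59 m³/s

v_surface = L / t̄ = 24.2 / 16.3 = 1.485 m/s
v_mean = 0.82 × 1.485 = 1.217 m/s
Q = A × v_mean = 5.41 × 1.217 = 6.586 m³/s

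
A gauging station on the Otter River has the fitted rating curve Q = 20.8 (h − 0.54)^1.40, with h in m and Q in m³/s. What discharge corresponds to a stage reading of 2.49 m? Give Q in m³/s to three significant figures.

Q = 20.8 × (2.49 − 0.54)^1.40 = 20.8 × 1.95^1.40 = 52.98 m³/s

53.0 m³/s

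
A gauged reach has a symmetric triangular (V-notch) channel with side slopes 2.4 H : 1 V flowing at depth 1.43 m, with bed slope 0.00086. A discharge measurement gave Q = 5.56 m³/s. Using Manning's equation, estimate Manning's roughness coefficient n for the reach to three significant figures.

0.0196

A = z·y² = 2.4×1.43² = 4.908 m²
P = 2y√(1+z²) = 2×1.43×√(1+2.4²) = 7.436 m
R = A/P = 4.908/7.436 = 0.6600 m
n = (1/Q)·A·R^(2/3)·S^(1/2) = (1/5.56) × 4.908 × 0.7580 × 0.02933 = 0.01962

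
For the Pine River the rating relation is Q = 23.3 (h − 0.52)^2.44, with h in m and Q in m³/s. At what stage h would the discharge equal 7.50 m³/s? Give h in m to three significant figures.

h − h₀ = (Q/C)^(1/b) = (7.50/23.3)^(1/2.44) = 0.6284 m
h = 0.52 + 0.6284 = 1.148 m

1.15 m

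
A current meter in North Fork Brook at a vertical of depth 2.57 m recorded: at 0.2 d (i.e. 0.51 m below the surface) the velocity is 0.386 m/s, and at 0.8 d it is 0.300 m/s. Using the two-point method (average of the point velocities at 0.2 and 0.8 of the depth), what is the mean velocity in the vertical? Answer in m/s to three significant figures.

0.343 m/s

v̄ = (0.386 + 0.300) / 2 = 0.3430 m/s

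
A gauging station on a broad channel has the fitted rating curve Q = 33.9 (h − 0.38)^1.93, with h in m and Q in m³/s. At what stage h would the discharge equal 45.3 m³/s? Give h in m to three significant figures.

1.54 m

h − h₀ = (Q/C)^(1/b) = (45.3/33.9)^(1/1.93) = 1.162 m
h = 0.38 + 1.162 = 1.542 m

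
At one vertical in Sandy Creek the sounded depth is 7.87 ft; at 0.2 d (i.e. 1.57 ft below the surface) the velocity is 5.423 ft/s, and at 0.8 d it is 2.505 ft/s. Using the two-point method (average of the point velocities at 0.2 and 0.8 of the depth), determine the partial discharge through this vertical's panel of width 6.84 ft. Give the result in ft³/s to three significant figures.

213 ft³/s

v̄ = (5.423 + 2.505) / 2 = 3.964 ft/s
q = v̄ × d × w = 3.964 × 7.87 × 6.84 = 213.4 ft³/s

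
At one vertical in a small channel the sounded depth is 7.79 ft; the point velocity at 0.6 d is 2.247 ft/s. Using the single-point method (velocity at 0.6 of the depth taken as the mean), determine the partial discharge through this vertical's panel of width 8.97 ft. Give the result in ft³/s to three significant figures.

v̄ = v₀.₆ = 2.247 ft/s
q = v̄ × d × w = 2.247 × 7.79 × 8.97 = 157.0 ft³/s

157 ft³/s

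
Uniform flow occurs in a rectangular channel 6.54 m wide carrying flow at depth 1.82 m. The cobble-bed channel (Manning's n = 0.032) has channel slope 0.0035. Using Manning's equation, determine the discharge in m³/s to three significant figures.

24.4 m³/s

A = b·y = 6.54 × 1.82 = 11.90 m²
P = b + 2y = 6.54 + 2×1.82 = 10.18 m
R = A/P = 11.90/10.18 = 1.169 m
Q = (1/n)·A·R^(2/3)·S^(1/2) = (1/0.032) × 11.90 × 1.169^(2/3) × 0.0035^(1/2) = 24.42 m³/s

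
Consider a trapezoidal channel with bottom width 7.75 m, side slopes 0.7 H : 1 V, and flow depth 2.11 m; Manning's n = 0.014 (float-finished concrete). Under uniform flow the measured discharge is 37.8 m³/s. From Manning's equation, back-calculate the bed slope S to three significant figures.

0.000427

A = (b + z·y)·y = (7.75 + 0.7×2.11)×2.11 = 19.47 m²
P = b + 2y√(1+z²) = 7.75 + 2×2.11×√(1+0.7²) = 12.90 m
R = A/P = 19.47/12.90 = 1.509 m
S = (Q·n / (1·A·R^(2/3)))² = (37.8×0.014 / (1×19.47×1.316))² = 0.0004268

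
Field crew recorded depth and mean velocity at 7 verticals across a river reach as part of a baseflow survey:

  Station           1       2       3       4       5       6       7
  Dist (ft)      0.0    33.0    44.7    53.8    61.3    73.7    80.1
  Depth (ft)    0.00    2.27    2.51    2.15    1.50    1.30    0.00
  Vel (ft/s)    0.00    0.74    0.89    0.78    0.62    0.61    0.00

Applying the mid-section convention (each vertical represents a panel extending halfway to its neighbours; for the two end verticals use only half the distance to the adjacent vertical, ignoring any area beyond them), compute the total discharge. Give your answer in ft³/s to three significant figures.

w_2 = (44.7 − 0.0)/2 = 22.35 ft; q_2 = 0.74 × 2.27 × 22.35 = 37.54 ft³/s
w_3 = (53.8 − 33.0)/2 = 10.4 ft; q_3 = 0.89 × 2.51 × 10.4 = 23.23 ft³/s
w_4 = (61.3 − 44.7)/2 = 8.3 ft; q_4 = 0.78 × 2.15 × 8.3 = 13.92 ft³/s
w_5 = (73.7 − 53.8)/2 = 9.95 ft; q_5 = 0.62 × 1.50 × 9.95 = 9.254 ft³/s
w_6 = (80.1 − 61.3)/2 = 9.4 ft; q_6 = 0.61 × 1.30 × 9.4 = 7.454 ft³/s
Stations 1, 7 contribute zero (depth or velocity is 0).
Q = Σ qᵢ = 91.40 ft³/s

91.4 ft³/s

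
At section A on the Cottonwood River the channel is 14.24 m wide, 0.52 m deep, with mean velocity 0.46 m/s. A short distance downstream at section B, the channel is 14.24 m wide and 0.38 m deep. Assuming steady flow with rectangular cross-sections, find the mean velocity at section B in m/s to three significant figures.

0.629 m/s

Q = A₁V₁ = (14.24×0.52) × 0.46 = 3.406 m³/s
A₂ = 14.24 × 0.38 = 5.411 m²
V₂ = Q/A₂ = 3.406/5.411 = 0.6295 m/s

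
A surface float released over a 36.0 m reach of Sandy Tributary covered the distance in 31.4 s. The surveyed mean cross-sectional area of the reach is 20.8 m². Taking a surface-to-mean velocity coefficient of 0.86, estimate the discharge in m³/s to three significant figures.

20.5 m³/s

v_surface = L / t̄ = 36.0 / 31.4 = 1.146 m/s
v_mean = 0.86 × 1.146 = 0.9860 m/s
Q = A × v_mean = 20.8 × 0.9860 = 20.51 m³/s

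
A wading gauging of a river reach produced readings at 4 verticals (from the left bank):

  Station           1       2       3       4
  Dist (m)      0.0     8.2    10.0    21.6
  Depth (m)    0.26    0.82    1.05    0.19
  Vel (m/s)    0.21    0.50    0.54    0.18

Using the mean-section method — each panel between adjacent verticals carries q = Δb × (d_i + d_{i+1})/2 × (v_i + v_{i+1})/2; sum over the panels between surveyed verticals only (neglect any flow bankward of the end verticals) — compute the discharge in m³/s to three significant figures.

5.04 m³/s

Panel 1-2: Δb = 8.2 m, d̄ = (0.26+0.82)/2 = 0.54, v̄ = (0.21+0.50)/2 = 0.355 → q = 8.2×0.54×0.355 = 1.572 m³/s
Panel 2-3: Δb = 1.8 m, d̄ = (0.82+1.05)/2 = 0.935, v̄ = (0.50+0.54)/2 = 0.52 → q = 1.8×0.935×0.52 = 0.8752 m³/s
Panel 3-4: Δb = 11.6 m, d̄ = (1.05+0.19)/2 = 0.62, v̄ = (0.54+0.18)/2 = 0.36 → q = 11.6×0.62×0.36 = 2.589 m³/s
Q = Σ q = 5.036 m³/s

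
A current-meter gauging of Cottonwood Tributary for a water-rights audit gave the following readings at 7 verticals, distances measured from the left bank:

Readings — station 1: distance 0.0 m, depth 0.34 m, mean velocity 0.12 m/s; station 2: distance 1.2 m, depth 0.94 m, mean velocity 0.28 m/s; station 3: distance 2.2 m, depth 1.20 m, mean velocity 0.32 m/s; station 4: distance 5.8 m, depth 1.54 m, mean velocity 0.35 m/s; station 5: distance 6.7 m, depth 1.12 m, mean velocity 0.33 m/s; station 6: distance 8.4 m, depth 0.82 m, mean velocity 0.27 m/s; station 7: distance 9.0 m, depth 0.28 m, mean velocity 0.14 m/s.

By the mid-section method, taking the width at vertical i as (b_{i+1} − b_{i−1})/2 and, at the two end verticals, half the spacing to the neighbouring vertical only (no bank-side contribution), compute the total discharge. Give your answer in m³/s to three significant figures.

w_1 = (1.2 − 0.0)/2 = 0.6 m; q_1 = 0.12 × 0.34 × 0.6 = 0.02448 m³/s
w_2 = (2.2 − 0.0)/2 = 1.1 m; q_2 = 0.28 × 0.94 × 1.1 = 0.2895 m³/s
w_3 = (5.8 − 1.2)/2 = 2.3 m; q_3 = 0.32 × 1.20 × 2.3 = 0.8832 m³/s
w_4 = (6.7 − 2.2)/2 = 2.25 m; q_4 = 0.35 × 1.54 × 2.25 = 1.213 m³/s
w_5 = (8.4 − 5.8)/2 = 1.3 m; q_5 = 0.33 × 1.12 × 1.3 = 0.4805 m³/s
w_6 = (9.0 − 6.7)/2 = 1.15 m; q_6 = 0.27 × 0.82 × 1.15 = 0.2546 m³/s
w_7 = (9.0 − 8.4)/2 = 0.3 m; q_7 = 0.14 × 0.28 × 0.3 = 0.01176 m³/s
Q = Σ qᵢ = 3.157 m³/s

3.16 m³/s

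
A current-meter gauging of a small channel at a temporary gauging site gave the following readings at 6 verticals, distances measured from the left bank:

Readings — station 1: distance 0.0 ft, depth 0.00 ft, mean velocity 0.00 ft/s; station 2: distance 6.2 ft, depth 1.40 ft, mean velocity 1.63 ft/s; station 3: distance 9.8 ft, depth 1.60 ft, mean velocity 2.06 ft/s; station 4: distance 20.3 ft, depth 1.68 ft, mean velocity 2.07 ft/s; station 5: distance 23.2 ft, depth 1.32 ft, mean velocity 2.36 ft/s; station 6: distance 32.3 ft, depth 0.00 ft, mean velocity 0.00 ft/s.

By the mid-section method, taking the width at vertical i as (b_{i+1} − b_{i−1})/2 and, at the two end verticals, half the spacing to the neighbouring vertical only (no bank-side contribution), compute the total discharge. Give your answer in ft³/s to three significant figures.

76.4 ft³/s

w_2 = (9.8 − 0.0)/2 = 4.9 ft; q_2 = 1.63 × 1.40 × 4.9 = 11.18 ft³/s
w_3 = (20.3 − 6.2)/2 = 7.05 ft; q_3 = 2.06 × 1.60 × 7.05 = 23.24 ft³/s
w_4 = (23.2 − 9.8)/2 = 6.7 ft; q_4 = 2.07 × 1.68 × 6.7 = 23.30 ft³/s
w_5 = (32.3 − 20.3)/2 = 6 ft; q_5 = 2.36 × 1.32 × 6 = 18.69 ft³/s
Stations 1, 6 contribute zero (depth or velocity is 0).
Q = Σ qᵢ = 76.41 ft³/s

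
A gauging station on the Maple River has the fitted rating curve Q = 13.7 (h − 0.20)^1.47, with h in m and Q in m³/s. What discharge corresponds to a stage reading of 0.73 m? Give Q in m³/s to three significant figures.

Q = 13.7 × (0.73 − 0.20)^1.47 = 13.7 × 0.53^1.47 = 5.388 m³/s

5.39 m³/s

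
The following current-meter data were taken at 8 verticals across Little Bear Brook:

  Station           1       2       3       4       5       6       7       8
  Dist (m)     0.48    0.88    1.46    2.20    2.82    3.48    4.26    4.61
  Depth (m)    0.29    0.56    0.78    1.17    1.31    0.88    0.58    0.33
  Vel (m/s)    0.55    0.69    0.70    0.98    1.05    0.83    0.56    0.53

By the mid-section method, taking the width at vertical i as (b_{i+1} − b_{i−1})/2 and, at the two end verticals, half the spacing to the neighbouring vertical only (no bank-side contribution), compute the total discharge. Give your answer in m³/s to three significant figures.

w_1 = (0.88 − 0.48)/2 = 0.2 m; q_1 = 0.55 × 0.29 × 0.2 = 0.03190 m³/s
w_2 = (1.46 − 0.48)/2 = 0.49 m; q_2 = 0.69 × 0.56 × 0.49 = 0.1893 m³/s
w_3 = (2.20 − 0.88)/2 = 0.66 m; q_3 = 0.70 × 0.78 × 0.66 = 0.3604 m³/s
w_4 = (2.82 − 1.46)/2 = 0.68 m; q_4 = 0.98 × 1.17 × 0.68 = 0.7797 m³/s
w_5 = (3.48 − 2.20)/2 = 0.64 m; q_5 = 1.05 × 1.31 × 0.64 = 0.8803 m³/s
w_6 = (4.26 − 2.82)/2 = 0.72 m; q_6 = 0.83 × 0.88 × 0.72 = 0.5259 m³/s
w_7 = (4.61 − 3.48)/2 = 0.565 m; q_7 = 0.56 × 0.58 × 0.565 = 0.1835 m³/s
w_8 = (4.61 − 4.26)/2 = 0.175 m; q_8 = 0.53 × 0.33 × 0.175 = 0.03061 m³/s
Q = Σ qᵢ = 2.982 m³/s

2.98 m³/s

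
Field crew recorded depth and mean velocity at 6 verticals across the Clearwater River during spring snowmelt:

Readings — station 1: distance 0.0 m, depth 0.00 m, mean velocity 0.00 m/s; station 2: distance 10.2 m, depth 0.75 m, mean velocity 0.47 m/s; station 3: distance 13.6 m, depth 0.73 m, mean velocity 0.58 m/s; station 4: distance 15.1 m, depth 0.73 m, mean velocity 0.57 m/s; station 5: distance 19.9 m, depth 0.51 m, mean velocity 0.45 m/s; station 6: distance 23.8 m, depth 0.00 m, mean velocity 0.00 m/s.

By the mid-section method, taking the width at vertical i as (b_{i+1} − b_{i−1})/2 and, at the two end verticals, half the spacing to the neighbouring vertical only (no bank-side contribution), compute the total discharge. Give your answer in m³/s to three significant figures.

w_2 = (13.6 − 0.0)/2 = 6.8 m; q_2 = 0.47 × 0.75 × 6.8 = 2.397 m³/s
w_3 = (15.1 − 10.2)/2 = 2.45 m; q_3 = 0.58 × 0.73 × 2.45 = 1.037 m³/s
w_4 = (19.9 − 13.6)/2 = 3.15 m; q_4 = 0.57 × 0.73 × 3.15 = 1.311 m³/s
w_5 = (23.8 − 15.1)/2 = 4.35 m; q_5 = 0.45 × 0.51 × 4.35 = 0.9983 m³/s
Stations 1, 6 contribute zero (depth or velocity is 0).
Q = Σ qᵢ = 5.743 m³/s

5.74 m³/s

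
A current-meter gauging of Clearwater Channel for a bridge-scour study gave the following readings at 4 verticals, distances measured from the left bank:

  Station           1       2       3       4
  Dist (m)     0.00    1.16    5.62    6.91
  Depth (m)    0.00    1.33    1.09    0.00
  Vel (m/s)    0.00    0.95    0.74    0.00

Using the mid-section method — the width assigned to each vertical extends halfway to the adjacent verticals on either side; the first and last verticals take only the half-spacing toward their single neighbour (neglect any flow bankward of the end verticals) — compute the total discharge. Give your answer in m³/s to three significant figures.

w_2 = (5.62 − 0.00)/2 = 2.81 m; q_2 = 0.95 × 1.33 × 2.81 = 3.550 m³/s
w_3 = (6.91 − 1.16)/2 = 2.875 m; q_3 = 0.74 × 1.09 × 2.875 = 2.319 m³/s
Stations 1, 4 contribute zero (depth or velocity is 0).
Q = Σ qᵢ = 5.869 m³/s

5.87 m³/s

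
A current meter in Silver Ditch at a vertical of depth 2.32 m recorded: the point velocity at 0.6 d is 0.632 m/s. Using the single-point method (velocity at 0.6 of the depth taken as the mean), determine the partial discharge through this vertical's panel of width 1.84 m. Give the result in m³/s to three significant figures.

v̄ = v₀.₆ = 0.632 m/s
q = v̄ × d × w = 0.6320 × 2.32 × 1.84 = 2.698 m³/s

2.70 m³/s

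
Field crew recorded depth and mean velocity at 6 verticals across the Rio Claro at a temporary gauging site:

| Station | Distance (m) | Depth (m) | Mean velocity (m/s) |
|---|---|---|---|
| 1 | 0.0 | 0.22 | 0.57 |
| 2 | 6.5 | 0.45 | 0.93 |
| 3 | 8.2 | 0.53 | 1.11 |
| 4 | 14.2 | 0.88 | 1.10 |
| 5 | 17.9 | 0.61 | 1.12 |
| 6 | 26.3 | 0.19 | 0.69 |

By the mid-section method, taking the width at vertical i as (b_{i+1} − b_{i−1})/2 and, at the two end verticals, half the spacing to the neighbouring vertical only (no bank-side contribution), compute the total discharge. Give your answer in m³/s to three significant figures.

w_1 = (6.5 − 0.0)/2 = 3.25 m; q_1 = 0.57 × 0.22 × 3.25 = 0.4076 m³/s
w_2 = (8.2 − 0.0)/2 = 4.1 m; q_2 = 0.93 × 0.45 × 4.1 = 1.716 m³/s
w_3 = (14.2 − 6.5)/2 = 3.85 m; q_3 = 1.11 × 0.53 × 3.85 = 2.265 m³/s
w_4 = (17.9 − 8.2)/2 = 4.85 m; q_4 = 1.10 × 0.88 × 4.85 = 4.695 m³/s
w_5 = (26.3 − 14.2)/2 = 6.05 m; q_5 = 1.12 × 0.61 × 6.05 = 4.133 m³/s
w_6 = (26.3 − 17.9)/2 = 4.2 m; q_6 = 0.69 × 0.19 × 4.2 = 0.5506 m³/s
Q = Σ qᵢ = 13.77 m³/s

13.8 m³/s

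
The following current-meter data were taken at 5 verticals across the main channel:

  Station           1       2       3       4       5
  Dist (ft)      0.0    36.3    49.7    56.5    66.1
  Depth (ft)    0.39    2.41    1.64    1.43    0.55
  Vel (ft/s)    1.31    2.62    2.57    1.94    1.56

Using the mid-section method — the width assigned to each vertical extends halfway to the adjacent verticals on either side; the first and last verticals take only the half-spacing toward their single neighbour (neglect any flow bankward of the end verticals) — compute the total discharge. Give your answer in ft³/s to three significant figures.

236 ft³/s

w_1 = (36.3 − 0.0)/2 = 18.15 ft; q_1 = 1.31 × 0.39 × 18.15 = 9.273 ft³/s
w_2 = (49.7 − 0.0)/2 = 24.85 ft; q_2 = 2.62 × 2.41 × 24.85 = 156.9 ft³/s
w_3 = (56.5 − 36.3)/2 = 10.1 ft; q_3 = 2.57 × 1.64 × 10.1 = 42.57 ft³/s
w_4 = (66.1 − 49.7)/2 = 8.2 ft; q_4 = 1.94 × 1.43 × 8.2 = 22.75 ft³/s
w_5 = (66.1 − 56.5)/2 = 4.8 ft; q_5 = 1.56 × 0.55 × 4.8 = 4.118 ft³/s
Q = Σ qᵢ = 235.6 ft³/s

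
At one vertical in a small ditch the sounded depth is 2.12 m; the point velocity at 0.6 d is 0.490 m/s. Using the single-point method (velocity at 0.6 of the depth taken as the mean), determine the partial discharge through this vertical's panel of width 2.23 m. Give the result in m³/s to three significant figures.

v̄ = v₀.₆ = 0.490 m/s
q = v̄ × d × w = 0.4900 × 2.12 × 2.23 = 2.317 m³/s

2.32 m³/s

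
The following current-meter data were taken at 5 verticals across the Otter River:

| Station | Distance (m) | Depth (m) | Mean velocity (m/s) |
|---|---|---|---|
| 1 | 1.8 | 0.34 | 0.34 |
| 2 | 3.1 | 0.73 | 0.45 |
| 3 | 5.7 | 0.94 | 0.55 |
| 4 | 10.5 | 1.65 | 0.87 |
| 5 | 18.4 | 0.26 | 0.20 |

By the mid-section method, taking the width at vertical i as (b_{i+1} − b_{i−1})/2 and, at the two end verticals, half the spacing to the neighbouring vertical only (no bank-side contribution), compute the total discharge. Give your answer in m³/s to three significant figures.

w_1 = (3.1 − 1.8)/2 = 0.65 m; q_1 = 0.34 × 0.34 × 0.65 = 0.07514 m³/s
w_2 = (5.7 − 1.8)/2 = 1.95 m; q_2 = 0.45 × 0.73 × 1.95 = 0.6406 m³/s
w_3 = (10.5 − 3.1)/2 = 3.7 m; q_3 = 0.55 × 0.94 × 3.7 = 1.913 m³/s
w_4 = (18.4 − 5.7)/2 = 6.35 m; q_4 = 0.87 × 1.65 × 6.35 = 9.115 m³/s
w_5 = (18.4 − 10.5)/2 = 3.95 m; q_5 = 0.20 × 0.26 × 3.95 = 0.2054 m³/s
Q = Σ qᵢ = 11.95 m³/s

11.9 m³/s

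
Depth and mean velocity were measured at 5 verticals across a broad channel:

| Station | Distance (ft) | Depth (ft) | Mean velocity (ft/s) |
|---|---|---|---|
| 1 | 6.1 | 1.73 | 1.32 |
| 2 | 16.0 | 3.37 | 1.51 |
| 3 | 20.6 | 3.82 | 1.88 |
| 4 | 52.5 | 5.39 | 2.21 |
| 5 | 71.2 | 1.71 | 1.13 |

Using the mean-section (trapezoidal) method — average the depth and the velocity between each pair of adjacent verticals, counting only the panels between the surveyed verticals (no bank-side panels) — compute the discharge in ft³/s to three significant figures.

475 ft³/s

Panel 1-2: Δb = 9.9 ft, d̄ = (1.73+3.37)/2 = 2.55, v̄ = (1.32+1.51)/2 = 1.415 → q = 9.9×2.55×1.415 = 35.72 ft³/s
Panel 2-3: Δb = 4.6 ft, d̄ = (3.37+3.82)/2 = 3.595, v̄ = (1.51+1.88)/2 = 1.695 → q = 4.6×3.595×1.695 = 28.03 ft³/s
Panel 3-4: Δb = 31.9 ft, d̄ = (3.82+5.39)/2 = 4.605, v̄ = (1.88+2.21)/2 = 2.045 → q = 31.9×4.605×2.045 = 300.4 ft³/s
Panel 4-5: Δb = 18.7 ft, d̄ = (5.39+1.71)/2 = 3.55, v̄ = (2.21+1.13)/2 = 1.67 → q = 18.7×3.55×1.67 = 110.9 ft³/s
Q = Σ q = 475.0 ft³/s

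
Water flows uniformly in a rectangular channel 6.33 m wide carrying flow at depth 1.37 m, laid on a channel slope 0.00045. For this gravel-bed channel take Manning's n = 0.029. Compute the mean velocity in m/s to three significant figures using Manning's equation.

0.710 m/s

A = b·y = 6.33 × 1.37 = 8.672 m²
P = b + 2y = 6.33 + 2×1.37 = 9.070 m
R = A/P = 8.672/9.070 = 0.9561 m
Q = (1/n)·A·R^(2/3)·S^(1/2) = (1/0.029) × 8.672 × 0.9561^(2/3) × 0.00045^(1/2) = 6.157 m³/s
V = Q/A = 6.157/8.672 = 0.7099 m/s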